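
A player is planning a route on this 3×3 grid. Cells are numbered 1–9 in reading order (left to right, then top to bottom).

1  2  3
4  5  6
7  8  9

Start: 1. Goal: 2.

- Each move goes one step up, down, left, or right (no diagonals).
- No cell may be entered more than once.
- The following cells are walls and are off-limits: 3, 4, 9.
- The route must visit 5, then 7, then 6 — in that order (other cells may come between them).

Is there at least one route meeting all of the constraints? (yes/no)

7 must be visited but has only one open neighbour (8), and it is neither the start nor the goal — the route would have to enter and leave through 8, re-entering it.

no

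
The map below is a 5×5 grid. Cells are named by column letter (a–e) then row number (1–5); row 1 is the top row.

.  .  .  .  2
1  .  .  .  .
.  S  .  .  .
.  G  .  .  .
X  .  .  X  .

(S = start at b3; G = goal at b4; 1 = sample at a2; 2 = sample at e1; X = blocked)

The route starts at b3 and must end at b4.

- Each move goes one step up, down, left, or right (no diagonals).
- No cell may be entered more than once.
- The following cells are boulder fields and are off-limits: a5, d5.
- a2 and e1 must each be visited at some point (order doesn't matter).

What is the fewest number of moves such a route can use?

Any route passes through a2 and e1 in some order between b3 and b4. Summing Manhattan distances along each leg and taking the cheapest ordering (b3 → a2 → e1 → b4) gives a lower bound of 2 + 5 + 6 = 13 moves.
A route of 13 moves achieves this: b3 → b2 → a2 → a1 → b1 → c1 → d1 → e1 → e2 → e3 → e4 → d4 → c4 → b4.
Since 13 matches the lower bound, it is optimal.

13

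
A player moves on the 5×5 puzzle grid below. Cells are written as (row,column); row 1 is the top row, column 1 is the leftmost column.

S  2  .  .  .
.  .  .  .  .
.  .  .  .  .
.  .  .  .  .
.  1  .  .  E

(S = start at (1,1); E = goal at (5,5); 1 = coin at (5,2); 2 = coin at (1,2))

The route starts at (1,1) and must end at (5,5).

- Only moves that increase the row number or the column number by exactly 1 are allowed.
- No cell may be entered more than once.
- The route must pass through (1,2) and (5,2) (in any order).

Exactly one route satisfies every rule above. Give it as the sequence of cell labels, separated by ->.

Moves only go right or down, so the column and row indices never decrease.
Route from (1,1): right to (1,2), 4× down (reaching (5,2)), 3× right (reaching (5,5)) — 8 moves in all.
Check: all required cells visited.

(1,1) -> (1,2) -> (2,2) -> (3,2) -> (4,2) -> (5,2) -> (5,3) -> (5,4) -> (5,5)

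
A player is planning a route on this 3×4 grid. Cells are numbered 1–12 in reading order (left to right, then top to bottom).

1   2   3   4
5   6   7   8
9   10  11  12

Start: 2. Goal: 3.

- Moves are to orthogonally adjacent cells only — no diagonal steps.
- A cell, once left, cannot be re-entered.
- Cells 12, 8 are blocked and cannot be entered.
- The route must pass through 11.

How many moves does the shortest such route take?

5

Any route passes through 11 somewhere between 2 and 3. Summing Manhattan distances along the two legs (2 → 11 → 3) gives a lower bound of 3 + 2 = 5 moves.
A route of 5 moves achieves this: 2 → 6 → 10 → 11 → 7 → 3.
Since 5 matches the lower bound, it is optimal.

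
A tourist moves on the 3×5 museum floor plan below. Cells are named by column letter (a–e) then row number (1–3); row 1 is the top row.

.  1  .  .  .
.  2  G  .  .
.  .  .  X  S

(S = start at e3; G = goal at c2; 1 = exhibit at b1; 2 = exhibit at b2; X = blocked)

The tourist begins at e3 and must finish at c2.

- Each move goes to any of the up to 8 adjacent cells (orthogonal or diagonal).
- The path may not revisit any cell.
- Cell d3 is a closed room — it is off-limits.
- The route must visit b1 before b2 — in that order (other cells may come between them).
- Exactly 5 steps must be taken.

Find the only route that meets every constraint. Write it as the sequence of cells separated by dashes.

The waypoints must appear in the order b1, b2, with no cell reused.
Route from e3: up-left 2 to c1, left 1 to b1, down 1 to b2, right 1 to c2 — 5 moves in all.
Check: order respected (1 at step 3, 2 at step 4); 5 moves as required.

e3 - d2 - c1 - b1 - b2 - c2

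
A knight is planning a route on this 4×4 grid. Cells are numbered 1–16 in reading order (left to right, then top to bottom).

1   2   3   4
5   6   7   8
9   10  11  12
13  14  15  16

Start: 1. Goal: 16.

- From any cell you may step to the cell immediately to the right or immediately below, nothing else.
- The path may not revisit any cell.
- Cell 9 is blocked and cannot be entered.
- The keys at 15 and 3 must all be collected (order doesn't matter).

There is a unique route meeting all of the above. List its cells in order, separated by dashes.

1 - 2 - 3 - 7 - 11 - 15 - 16

Moves only go right or down, so the column and row indices never decrease.
Route from 1: right 2 to 3, down 3 to 15, right 1 to 16 — 6 moves in all.
Check: all required cells visited.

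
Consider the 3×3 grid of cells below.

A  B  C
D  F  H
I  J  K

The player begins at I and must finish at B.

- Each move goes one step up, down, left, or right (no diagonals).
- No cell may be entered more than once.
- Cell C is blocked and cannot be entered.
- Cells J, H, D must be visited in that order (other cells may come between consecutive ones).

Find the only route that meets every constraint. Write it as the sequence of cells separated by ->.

The waypoints must appear in the order J, H, D, with no cell reused.
Route from I: right 2 to K, up 1 to H, left 2 to D, up 1 to A, right 1 to B — 7 moves in all.
Check: order respected (J at step 1, H at step 3, D at step 5).

I -> J -> K -> H -> F -> D -> A -> B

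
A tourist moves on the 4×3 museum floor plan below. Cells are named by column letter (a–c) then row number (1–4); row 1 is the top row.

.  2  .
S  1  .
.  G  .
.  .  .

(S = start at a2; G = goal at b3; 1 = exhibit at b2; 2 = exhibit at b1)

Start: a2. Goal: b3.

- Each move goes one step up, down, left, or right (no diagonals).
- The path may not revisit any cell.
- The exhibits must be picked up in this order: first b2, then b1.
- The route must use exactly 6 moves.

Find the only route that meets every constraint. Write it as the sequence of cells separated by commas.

a2, b2, b1, c1, c2, c3, b3

The waypoints must appear in the order b2, b1, with no cell reused.
Route from a2: right to b2, up to b1, right to c1, 2× down (reaching c3), left to b3 — 6 moves in all.
Check: order respected (1 at step 1, 2 at step 2); 6 moves as required.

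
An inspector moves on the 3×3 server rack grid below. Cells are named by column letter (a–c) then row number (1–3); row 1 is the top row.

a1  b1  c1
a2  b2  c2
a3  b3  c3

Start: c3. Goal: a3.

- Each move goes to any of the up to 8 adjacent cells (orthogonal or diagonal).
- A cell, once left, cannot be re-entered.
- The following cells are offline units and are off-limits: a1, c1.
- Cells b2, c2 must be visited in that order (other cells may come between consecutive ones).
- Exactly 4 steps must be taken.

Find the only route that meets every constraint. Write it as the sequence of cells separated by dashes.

The waypoints must appear in the order b2, c2, with no cell reused.
Route from c3: up-left 1 to b2, right 1 to c2, down-left 1 to b3, left 1 to a3 — 4 moves in all.
Check: order respected (b2 at step 1, c2 at step 2); 4 moves as required.

c3 - b2 - c2 - b3 - a3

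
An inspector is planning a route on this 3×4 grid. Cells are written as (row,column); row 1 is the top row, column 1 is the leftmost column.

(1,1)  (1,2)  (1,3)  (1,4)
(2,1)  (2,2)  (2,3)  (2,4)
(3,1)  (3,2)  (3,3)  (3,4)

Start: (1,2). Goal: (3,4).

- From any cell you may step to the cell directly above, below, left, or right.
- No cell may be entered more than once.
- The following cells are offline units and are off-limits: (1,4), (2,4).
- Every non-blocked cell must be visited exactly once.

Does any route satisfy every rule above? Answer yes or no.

no

Colour the cells like a checkerboard: each orthogonal step flips colour, so a Hamiltonian route alternates colours. Here there are 5 cells of one colour and 5 of the other, with start on the same colour as the goal — the counts and endpoints can't be arranged into an alternating sequence of length 10, so no Hamiltonian route exists.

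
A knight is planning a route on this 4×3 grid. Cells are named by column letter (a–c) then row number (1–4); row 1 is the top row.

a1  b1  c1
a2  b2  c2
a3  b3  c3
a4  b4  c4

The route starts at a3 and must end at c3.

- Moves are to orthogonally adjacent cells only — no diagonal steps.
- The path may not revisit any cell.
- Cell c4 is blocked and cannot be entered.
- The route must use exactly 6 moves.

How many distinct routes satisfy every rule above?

6

Need simple routes of exactly 6 moves from a3 to c3 (Manhattan distance 2, so 2 moves are spent on a detour and 2 undoing it).
Enumerating: a3 a2 a1 b1 b2 b3 c3 | a3 a2 a1 b1 b2 c2 c3 | a3 a2 a1 b1 c1 c2 c3 | a3 a2 b2 b1 c1 c2 c3 | a3 a4 b4 b3 b2 c2 c3 | a3 b3 b2 b1 c1 c2 c3.
That gives 6 routes.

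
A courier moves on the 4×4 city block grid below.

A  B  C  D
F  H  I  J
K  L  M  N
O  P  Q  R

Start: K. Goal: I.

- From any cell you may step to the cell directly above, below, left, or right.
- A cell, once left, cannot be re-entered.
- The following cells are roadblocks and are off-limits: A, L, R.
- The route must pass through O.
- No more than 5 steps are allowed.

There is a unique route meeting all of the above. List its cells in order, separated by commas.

The budget equals the shortest possible length, so every move has to be on a shortest route through the required cells.
Route from K: down to O, 2× right (reaching Q), 2× up (reaching I) — 5 moves in all.
Check: all required cells visited; 5 ≤ 5 moves.

K, O, P, Q, M, I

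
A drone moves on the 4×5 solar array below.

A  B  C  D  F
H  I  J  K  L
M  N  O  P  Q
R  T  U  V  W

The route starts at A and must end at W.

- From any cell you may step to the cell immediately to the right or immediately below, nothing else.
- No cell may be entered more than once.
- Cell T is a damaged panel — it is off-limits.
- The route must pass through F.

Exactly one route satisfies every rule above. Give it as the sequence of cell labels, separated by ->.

Moves only go right or down, so the column and row indices never decrease.
Route from A: right 4 to F, down 3 to W — 7 moves in all.
Check: all required cells visited.

A -> B -> C -> D -> F -> L -> Q -> W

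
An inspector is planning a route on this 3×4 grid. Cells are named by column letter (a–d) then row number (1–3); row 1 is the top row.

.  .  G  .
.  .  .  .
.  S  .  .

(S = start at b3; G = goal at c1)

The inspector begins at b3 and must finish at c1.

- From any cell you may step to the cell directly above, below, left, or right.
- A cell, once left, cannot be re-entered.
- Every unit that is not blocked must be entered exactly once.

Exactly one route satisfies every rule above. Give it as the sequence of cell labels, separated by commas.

Need to visit all 12 open cells exactly once, starting at b3 and ending at c1.
Cell a3 has only two open neighbours (a2 and b3), so the path must pass straight through it: one of those is the cell it's entered from and the other is where it exits.
Route from b3: left to a3, 2× up (reaching a1), right to b1, down to b2, right to c2, down to c3, right to d3, 2× up (reaching d1), left to c1 — 11 moves in all.
Check: all 12 open cells covered.

b3, a3, a2, a1, b1, b2, c2, c3, d3, d2, d1, c1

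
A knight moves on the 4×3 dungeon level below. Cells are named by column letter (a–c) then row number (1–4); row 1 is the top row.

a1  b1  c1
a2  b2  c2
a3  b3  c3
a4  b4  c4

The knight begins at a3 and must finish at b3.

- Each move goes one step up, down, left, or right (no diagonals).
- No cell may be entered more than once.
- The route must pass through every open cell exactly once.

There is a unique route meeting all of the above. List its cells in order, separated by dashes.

Need to visit all 12 open cells exactly once, starting at a3 and ending at b3.
Cell a4 has only two open neighbours (a3 and b4), so the path must pass straight through it: one of those is the cell it's entered from and the other is where it exits.
Route from a3: down 1 to a4, right 2 to c4, up 3 to c1, left 2 to a1, down 1 to a2, right 1 to b2, down 1 to b3 — 11 moves in all.
Check: all 12 open cells covered.

a3 - a4 - b4 - c4 - c3 - c2 - c1 - b1 - a1 - a2 - b2 - b3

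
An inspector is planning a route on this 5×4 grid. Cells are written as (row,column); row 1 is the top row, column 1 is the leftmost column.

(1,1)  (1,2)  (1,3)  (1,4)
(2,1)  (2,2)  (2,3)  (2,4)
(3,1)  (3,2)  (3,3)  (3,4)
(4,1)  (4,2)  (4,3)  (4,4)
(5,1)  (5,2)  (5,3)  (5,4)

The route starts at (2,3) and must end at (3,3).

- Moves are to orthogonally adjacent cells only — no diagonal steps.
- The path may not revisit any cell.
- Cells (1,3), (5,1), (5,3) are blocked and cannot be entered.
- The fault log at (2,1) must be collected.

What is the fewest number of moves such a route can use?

5

Any route passes through (2,1) somewhere between (2,3) and (3,3). Summing Manhattan distances along the two legs ((2,3) → (2,1) → (3,3)) gives a lower bound of 2 + 3 = 5 moves.
A route of 5 moves achieves this: (2,3) → (2,2) → (2,1) → (3,1) → (3,2) → (3,3).
Since 5 matches the lower bound, it is optimal.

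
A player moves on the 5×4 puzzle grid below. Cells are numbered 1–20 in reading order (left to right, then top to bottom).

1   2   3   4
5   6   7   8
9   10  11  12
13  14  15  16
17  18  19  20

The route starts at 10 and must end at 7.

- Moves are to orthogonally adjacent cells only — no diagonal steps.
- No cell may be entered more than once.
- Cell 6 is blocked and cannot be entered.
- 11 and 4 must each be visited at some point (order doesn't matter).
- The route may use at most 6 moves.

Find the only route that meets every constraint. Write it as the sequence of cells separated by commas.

Any route must reach 11 and 4 and still end at 7 within 6 moves, so the order of the required stops is forced.
Route from 10: 2× right (reaching 12), 2× up (reaching 4), left to 3, down to 7 — 6 moves in all.
Check: all required cells visited; 6 ≤ 6 moves.

10, 11, 12, 8, 4, 3, 7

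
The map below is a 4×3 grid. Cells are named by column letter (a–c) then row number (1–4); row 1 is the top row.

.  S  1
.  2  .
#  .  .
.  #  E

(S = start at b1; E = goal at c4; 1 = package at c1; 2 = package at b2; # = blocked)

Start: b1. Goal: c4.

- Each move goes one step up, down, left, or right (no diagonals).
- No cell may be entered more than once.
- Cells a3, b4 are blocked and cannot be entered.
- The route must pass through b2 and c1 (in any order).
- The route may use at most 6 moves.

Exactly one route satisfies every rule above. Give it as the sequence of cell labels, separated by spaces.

Any route must reach b2 and c1 and still end at c4 within 6 moves, so the order of the required stops is forced.
Route from b1: right 1 to c1, down 1 to c2, left 1 to b2, down 1 to b3, right 1 to c3, down 1 to c4 — 6 moves in all.
Check: all required cells visited; 6 ≤ 6 moves.

b1 c1 c2 b2 b3 c3 c4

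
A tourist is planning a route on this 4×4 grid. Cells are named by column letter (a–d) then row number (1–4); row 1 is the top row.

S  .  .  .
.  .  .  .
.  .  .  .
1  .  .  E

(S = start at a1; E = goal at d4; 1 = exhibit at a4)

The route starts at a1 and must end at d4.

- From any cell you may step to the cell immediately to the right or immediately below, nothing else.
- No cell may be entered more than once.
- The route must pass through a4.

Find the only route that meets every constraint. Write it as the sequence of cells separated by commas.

Moves only go right or down, so the column and row indices never decrease.
Route from a1: down 3 to a4, right 3 to d4 — 6 moves in all.
Check: all required cells visited.

a1, a2, a3, a4, b4, c4, d4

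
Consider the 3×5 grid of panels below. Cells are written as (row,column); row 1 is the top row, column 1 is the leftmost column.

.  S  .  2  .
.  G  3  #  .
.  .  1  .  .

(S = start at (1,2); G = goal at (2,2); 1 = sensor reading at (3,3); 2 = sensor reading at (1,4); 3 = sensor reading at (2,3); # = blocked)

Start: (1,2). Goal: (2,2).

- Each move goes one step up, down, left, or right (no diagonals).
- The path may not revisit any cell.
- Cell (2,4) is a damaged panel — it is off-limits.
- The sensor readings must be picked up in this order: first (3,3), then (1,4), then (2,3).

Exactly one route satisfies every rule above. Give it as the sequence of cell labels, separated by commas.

(1,2), (1,1), (2,1), (3,1), (3,2), (3,3), (3,4), (3,5), (2,5), (1,5), (1,4), (1,3), (2,3), (2,2)

The waypoints must appear in the order (3,3), (1,4), (2,3), with no cell reused.
Route from (1,2): left to (1,1), 2× down (reaching (3,1)), 4× right (reaching (3,5)), 2× up (reaching (1,5)), 2× left (reaching (1,3)), down to (2,3), left to (2,2) — 13 moves in all.
Check: order respected (1 at step 5, 2 at step 10, 3 at step 12).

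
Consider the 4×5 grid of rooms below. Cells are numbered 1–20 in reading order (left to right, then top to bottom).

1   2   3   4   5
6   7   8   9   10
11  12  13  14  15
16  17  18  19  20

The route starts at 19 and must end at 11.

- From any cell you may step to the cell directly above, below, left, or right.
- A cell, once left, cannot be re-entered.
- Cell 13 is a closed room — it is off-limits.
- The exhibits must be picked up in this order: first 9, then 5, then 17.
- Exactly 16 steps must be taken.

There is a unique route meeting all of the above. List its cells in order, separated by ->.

19 -> 20 -> 15 -> 14 -> 9 -> 10 -> 5 -> 4 -> 3 -> 2 -> 1 -> 6 -> 7 -> 12 -> 17 -> 16 -> 11

The waypoints must appear in the order 9, 5, 17, with no cell reused.
Route from 19: right to 20, up to 15, left to 14, up to 9, right to 10, up to 5, 4× left (reaching 1), down to 6, right to 7, 2× down (reaching 17), left to 16, up to 11 — 16 moves in all.
Check: order respected (9 at step 4, 5 at step 6, 17 at step 14); 16 moves as required.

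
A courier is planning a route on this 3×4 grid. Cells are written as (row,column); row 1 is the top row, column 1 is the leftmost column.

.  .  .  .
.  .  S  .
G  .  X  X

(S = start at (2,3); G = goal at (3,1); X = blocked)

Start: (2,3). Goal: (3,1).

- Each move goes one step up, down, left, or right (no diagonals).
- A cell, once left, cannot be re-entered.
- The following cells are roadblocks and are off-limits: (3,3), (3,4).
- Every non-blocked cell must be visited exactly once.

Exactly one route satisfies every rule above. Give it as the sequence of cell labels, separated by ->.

Need to visit all 10 open cells exactly once, starting at (2,3) and ending at (3,1).
Cell (1,1) has only two open neighbours ((2,1) and (1,2)), so the path must pass straight through it: one of those is the cell it's entered from and the other is where it exits.
Route from (2,3): right 1 to (2,4), up 1 to (1,4), left 3 to (1,1), down 1 to (2,1), right 1 to (2,2), down 1 to (3,2), left 1 to (3,1) — 9 moves in all.
Check: all 10 open cells covered.

(2,3) -> (2,4) -> (1,4) -> (1,3) -> (1,2) -> (1,1) -> (2,1) -> (2,2) -> (3,2) -> (3,1)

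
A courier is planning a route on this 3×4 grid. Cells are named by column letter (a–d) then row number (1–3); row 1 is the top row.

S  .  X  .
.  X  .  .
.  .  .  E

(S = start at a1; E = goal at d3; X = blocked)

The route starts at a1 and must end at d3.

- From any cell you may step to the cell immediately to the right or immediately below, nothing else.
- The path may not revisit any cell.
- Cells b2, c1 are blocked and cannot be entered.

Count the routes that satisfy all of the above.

1

A right/down-only route from a1 to d3 makes exactly 2 down-moves and 3 right-moves in some order.
With no other constraints that would be C(5,2) = 10 routes.
Subtract routes through each blocked cell (inclusion–exclusion for overlaps): − through c1: 3 − through b2: 6 → 1.
That gives 1 route.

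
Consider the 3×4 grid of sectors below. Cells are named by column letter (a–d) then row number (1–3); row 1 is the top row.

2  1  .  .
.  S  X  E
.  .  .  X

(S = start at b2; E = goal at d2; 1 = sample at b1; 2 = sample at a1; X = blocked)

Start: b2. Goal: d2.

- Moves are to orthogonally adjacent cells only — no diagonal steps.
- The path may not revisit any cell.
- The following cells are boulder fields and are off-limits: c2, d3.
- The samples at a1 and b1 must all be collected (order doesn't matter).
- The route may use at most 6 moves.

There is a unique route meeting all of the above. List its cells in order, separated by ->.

b2 -> a2 -> a1 -> b1 -> c1 -> d1 -> d2

The 6-move cap with required stops at a1, b1 leaves no slack for detours.
Route from b2: left to a2, up to a1, 3× right (reaching d1), down to d2 — 6 moves in all.
Check: all required cells visited; 6 ≤ 6 moves.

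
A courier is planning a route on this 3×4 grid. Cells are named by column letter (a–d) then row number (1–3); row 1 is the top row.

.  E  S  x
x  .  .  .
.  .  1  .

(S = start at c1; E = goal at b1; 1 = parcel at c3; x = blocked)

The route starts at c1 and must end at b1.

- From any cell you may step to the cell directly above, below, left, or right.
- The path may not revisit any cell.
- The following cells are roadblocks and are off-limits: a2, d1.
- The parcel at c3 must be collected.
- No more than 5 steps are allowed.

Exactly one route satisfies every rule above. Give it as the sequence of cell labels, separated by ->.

c1 -> c2 -> c3 -> b3 -> b2 -> b1

Any route must reach c3 and still end at b1 within 5 moves, so the order of the required stops is forced.
Route from c1: down 2 to c3, left 1 to b3, up 2 to b1 — 5 moves in all.
Check: all required cells visited; 5 ≤ 5 moves.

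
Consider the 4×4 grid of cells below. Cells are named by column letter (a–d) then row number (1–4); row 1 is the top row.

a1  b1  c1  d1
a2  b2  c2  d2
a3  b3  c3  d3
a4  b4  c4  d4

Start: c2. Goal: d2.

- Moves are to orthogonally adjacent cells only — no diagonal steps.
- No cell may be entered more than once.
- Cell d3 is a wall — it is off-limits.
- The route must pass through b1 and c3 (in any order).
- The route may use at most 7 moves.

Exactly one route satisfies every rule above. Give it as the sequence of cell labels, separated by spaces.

c2 c3 b3 b2 b1 c1 d1 d2

The 7-move cap with required stops at b1, c3 leaves no slack for detours.
Route from c2: down 1 to c3, left 1 to b3, up 2 to b1, right 2 to d1, down 1 to d2 — 7 moves in all.
Check: all required cells visited; 7 ≤ 7 moves.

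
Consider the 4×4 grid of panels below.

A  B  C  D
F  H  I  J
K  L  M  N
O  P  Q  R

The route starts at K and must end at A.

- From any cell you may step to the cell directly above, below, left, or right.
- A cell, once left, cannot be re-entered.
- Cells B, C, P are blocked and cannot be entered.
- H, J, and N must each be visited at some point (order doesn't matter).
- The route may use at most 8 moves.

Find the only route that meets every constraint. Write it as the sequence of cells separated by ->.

The budget equals the shortest possible length, so every move has to be on a shortest route through the required cells.
Route from K: 3× right (reaching N), up to J, 3× left (reaching F), up to A — 8 moves in all.
Check: all required cells visited; 8 ≤ 8 moves.

K -> L -> M -> N -> J -> I -> H -> F -> A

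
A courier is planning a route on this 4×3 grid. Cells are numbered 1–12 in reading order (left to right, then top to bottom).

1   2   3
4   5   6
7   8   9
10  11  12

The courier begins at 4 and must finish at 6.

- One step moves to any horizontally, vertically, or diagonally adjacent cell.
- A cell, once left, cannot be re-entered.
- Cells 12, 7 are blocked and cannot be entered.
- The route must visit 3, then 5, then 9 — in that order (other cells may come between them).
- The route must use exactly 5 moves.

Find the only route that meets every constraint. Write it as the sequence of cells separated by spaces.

The waypoints must appear in the order 3, 5, 9, with no cell reused.
Route from 4: up-right 1 to 2, right 1 to 3, down-left 1 to 5, down-right 1 to 9, up 1 to 6 — 5 moves in all.
Check: order respected (3 at step 2, 5 at step 3, 9 at step 4); 5 moves as required.

4 2 3 5 9 6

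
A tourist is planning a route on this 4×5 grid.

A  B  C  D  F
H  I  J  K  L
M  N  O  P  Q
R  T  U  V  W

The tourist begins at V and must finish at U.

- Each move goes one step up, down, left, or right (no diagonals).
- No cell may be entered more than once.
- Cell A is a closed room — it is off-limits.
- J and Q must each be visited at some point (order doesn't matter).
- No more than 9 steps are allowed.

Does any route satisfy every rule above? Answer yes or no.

One route that works: V → P → Q → L → K → J → O → U.

yes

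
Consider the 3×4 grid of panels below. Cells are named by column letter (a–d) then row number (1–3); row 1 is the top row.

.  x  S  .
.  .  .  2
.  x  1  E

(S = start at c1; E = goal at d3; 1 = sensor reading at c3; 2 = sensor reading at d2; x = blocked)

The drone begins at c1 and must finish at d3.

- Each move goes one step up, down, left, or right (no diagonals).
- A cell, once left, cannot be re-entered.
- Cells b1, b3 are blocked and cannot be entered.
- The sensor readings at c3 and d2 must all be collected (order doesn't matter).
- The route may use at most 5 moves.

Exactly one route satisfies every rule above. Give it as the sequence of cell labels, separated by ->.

c1 -> d1 -> d2 -> c2 -> c3 -> d3

The budget equals the shortest possible length, so every move has to be on a shortest route through the required cells.
Route from c1: right to d1, down to d2, left to c2, down to c3, right to d3 — 5 moves in all.
Check: all required cells visited; 5 ≤ 5 moves.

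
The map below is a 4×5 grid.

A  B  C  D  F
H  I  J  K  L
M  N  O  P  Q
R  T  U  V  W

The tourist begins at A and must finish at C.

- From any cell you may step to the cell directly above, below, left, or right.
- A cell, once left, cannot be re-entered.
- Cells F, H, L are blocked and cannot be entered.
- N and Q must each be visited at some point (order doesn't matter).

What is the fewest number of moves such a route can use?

12

Any route passes through N and Q in some order between A and C. Summing Manhattan distances along each leg and taking the cheapest ordering (A → N → Q → C) gives a lower bound of 3 + 3 + 4 = 10 moves.
The shortest route satisfying every rule uses 12 moves: A → B → I → N → T → U → V → W → Q → P → K → D → C.
The bound of 10 isn't tight here; checking systematically, no route of length 10 through 11 satisfies every constraint, so 12 is the minimum.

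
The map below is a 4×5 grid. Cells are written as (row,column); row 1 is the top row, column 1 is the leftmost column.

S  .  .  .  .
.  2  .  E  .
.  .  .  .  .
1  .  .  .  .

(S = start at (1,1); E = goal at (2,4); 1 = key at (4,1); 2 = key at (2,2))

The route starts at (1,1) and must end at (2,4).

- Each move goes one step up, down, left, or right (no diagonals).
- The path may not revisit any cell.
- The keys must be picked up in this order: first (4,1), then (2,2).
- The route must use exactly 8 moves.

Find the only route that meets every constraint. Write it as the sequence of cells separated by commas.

(1,1), (2,1), (3,1), (4,1), (4,2), (3,2), (2,2), (2,3), (2,4)

The waypoints must appear in the order (4,1), (2,2), with no cell reused.
Route from (1,1): down 3 to (4,1), right 1 to (4,2), up 2 to (2,2), right 2 to (2,4) — 8 moves in all.
Check: order respected (1 at step 3, 2 at step 6); 8 moves as required.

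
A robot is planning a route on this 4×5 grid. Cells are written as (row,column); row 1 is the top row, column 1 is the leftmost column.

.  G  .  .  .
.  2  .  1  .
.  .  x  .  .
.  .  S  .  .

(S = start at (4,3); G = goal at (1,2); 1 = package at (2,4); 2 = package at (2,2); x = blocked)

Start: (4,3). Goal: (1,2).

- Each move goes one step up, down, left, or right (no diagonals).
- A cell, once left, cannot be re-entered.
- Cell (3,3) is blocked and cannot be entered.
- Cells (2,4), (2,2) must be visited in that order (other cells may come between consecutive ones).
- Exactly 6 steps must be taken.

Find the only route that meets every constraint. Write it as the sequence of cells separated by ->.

The waypoints must appear in the order (2,4), (2,2), with no cell reused.
Route from (4,3): right 1 to (4,4), up 2 to (2,4), left 2 to (2,2), up 1 to (1,2) — 6 moves in all.
Check: order respected (1 at step 3, 2 at step 5); 6 moves as required.

(4,3) -> (4,4) -> (3,4) -> (2,4) -> (2,3) -> (2,2) -> (1,2)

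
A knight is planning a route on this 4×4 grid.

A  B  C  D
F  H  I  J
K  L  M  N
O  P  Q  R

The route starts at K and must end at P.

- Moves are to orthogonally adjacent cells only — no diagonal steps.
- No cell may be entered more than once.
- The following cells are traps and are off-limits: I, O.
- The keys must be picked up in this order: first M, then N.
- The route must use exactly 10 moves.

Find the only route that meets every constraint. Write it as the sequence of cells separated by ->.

K -> F -> A -> B -> H -> L -> M -> N -> R -> Q -> P

The waypoints must appear in the order M, N, with no cell reused.
Route from K: 2× up (reaching A), right to B, 2× down (reaching L), 2× right (reaching N), down to R, 2× left (reaching P) — 10 moves in all.
Check: order respected (M at step 6, N at step 7); 10 moves as required.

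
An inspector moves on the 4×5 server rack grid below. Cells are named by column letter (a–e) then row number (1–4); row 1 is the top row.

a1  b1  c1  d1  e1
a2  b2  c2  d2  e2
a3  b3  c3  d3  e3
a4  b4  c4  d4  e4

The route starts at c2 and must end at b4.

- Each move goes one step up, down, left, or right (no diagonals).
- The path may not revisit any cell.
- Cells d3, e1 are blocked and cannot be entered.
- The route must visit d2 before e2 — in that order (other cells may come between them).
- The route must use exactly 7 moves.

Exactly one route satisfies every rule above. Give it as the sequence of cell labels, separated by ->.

The waypoints must appear in the order d2, e2, with no cell reused.
Route from c2: 2× right (reaching e2), 2× down (reaching e4), 3× left (reaching b4) — 7 moves in all.
Check: order respected (d2 at step 1, e2 at step 2); 7 moves as required.

c2 -> d2 -> e2 -> e3 -> e4 -> d4 -> c4 -> b4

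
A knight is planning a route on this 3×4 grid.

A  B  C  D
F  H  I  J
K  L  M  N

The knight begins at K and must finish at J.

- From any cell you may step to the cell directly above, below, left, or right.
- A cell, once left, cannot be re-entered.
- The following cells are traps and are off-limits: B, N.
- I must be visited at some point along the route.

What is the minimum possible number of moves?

Any route passes through I somewhere between K and J. Summing Manhattan distances along the two legs (K → I → J) gives a lower bound of 3 + 1 = 4 moves.
A route of 4 moves achieves this: K → F → H → I → J.
Since 4 matches the lower bound, it is optimal.

4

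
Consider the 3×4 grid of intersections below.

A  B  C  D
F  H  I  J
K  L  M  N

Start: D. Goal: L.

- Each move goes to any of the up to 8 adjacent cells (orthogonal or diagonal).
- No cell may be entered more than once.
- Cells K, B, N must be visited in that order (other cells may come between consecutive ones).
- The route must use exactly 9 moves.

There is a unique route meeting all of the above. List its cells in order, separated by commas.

D, C, H, K, F, B, I, N, M, L

The waypoints must appear in the order K, B, N, with no cell reused.
Route from D: left 1 to C, down-left 2 to K, up 1 to F, up-right 1 to B, down-right 2 to N, left 2 to L — 9 moves in all.
Check: order respected (K at step 3, B at step 5, N at step 7); 9 moves as required.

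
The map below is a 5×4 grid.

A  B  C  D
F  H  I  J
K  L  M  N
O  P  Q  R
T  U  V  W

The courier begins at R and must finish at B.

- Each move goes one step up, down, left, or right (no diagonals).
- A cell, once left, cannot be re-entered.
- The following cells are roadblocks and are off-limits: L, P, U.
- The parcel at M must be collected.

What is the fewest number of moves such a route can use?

Any route passes through M somewhere between R and B. Summing Manhattan distances along the two legs (R → M → B) gives a lower bound of 2 + 3 = 5 moves.
A route of 5 moves achieves this: R → N → M → I → C → B.
Since 5 matches the lower bound, it is optimal.

5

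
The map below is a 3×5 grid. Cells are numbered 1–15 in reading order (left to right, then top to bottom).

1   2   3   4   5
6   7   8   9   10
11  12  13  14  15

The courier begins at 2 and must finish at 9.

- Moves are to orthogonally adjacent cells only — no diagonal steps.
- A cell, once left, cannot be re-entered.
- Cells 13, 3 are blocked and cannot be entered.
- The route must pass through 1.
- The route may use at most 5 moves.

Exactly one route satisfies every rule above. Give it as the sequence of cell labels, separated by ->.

2 -> 1 -> 6 -> 7 -> 8 -> 9

The 5-move cap with required stops at 1 leaves no slack for detours.
Route from 2: left to 1, down to 6, 3× right (reaching 9) — 5 moves in all.
Check: all required cells visited; 5 ≤ 5 moves.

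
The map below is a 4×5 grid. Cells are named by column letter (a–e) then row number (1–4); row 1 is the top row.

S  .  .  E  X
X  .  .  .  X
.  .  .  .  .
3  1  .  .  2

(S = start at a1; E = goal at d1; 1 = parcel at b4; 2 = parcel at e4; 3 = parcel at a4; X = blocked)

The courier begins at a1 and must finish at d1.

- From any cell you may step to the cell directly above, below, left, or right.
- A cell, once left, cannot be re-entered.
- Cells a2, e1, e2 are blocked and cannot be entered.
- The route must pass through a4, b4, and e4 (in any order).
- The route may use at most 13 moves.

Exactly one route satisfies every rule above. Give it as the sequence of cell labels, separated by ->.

The budget equals the shortest possible length, so every move has to be on a shortest route through the required cells.
Route from a1: right to b1, 2× down (reaching b3), left to a3, down to a4, 4× right (reaching e4), up to e3, left to d3, 2× up (reaching d1) — 13 moves in all.
Check: all required cells visited; 13 ≤ 13 moves.

a1 -> b1 -> b2 -> b3 -> a3 -> a4 -> b4 -> c4 -> d4 -> e4 -> e3 -> d3 -> d2 -> d1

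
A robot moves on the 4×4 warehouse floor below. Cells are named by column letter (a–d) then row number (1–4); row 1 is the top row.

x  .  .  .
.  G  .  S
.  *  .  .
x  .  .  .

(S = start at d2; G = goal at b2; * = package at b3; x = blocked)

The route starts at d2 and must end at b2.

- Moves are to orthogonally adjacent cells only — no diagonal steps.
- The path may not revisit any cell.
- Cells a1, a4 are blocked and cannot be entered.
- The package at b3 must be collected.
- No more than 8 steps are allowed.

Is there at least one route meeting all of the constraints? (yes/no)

One route that works: d2 → d3 → c3 → b3 → b2.

yes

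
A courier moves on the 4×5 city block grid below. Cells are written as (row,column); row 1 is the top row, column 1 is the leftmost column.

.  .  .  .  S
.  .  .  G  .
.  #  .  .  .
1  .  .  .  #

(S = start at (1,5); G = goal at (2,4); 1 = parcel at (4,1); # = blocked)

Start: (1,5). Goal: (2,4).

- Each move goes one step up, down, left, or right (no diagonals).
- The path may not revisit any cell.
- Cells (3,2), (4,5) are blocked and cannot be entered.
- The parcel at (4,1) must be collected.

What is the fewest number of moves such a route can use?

12

Any route passes through (4,1) somewhere between (1,5) and (2,4). Summing Manhattan distances along the two legs ((1,5) → (4,1) → (2,4)) gives a lower bound of 7 + 5 = 12 moves.
A route of 12 moves achieves this: (1,5) → (2,5) → (3,5) → (3,4) → (4,4) → (4,3) → (4,2) → (4,1) → (3,1) → (2,1) → (2,2) → (2,3) → (2,4).
Since 12 matches the lower bound, it is optimal.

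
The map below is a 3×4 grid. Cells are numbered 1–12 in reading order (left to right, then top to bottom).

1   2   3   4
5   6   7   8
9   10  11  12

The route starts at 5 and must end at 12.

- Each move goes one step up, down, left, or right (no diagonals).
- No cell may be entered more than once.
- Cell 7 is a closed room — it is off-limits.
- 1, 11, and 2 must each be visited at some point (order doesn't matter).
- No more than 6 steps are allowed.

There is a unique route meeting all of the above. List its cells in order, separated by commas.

5, 1, 2, 6, 10, 11, 12

The budget equals the shortest possible length, so every move has to be on a shortest route through the required cells.
Route from 5: up to 1, right to 2, 2× down (reaching 10), 2× right (reaching 12) — 6 moves in all.
Check: all required cells visited; 6 ≤ 6 moves.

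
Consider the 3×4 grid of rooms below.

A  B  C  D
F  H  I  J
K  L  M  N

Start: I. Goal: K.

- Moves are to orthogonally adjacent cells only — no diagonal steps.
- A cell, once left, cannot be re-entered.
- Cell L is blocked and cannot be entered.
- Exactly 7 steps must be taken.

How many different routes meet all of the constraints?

2

Need simple routes of exactly 7 moves from I to K (Manhattan distance 3, so 2 moves are spent on a detour and 2 undoing it).
Enumerating: I J D C B H F K | I J D C B A F K.
That gives 2 routes.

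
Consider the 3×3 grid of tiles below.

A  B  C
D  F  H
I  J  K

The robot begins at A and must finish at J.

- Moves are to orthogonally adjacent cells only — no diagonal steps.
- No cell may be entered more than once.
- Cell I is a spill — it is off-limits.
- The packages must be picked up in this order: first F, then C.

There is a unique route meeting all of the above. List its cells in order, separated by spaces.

The waypoints must appear in the order F, C, with no cell reused.
Route from A: down 1 to D, right 1 to F, up 1 to B, right 1 to C, down 2 to K, left 1 to J — 7 moves in all.
Check: order respected (F at step 2, C at step 4).

A D F B C H K J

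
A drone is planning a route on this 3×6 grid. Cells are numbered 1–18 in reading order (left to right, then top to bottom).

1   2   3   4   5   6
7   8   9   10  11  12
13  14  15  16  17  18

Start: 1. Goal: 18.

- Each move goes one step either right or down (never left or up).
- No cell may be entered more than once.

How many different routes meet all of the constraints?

A right/down-only route from 1 to 18 makes exactly 2 down-moves and 5 right-moves in some order.
With no other constraints that would be C(7,2) = 21 routes.
That gives 21 routes.

21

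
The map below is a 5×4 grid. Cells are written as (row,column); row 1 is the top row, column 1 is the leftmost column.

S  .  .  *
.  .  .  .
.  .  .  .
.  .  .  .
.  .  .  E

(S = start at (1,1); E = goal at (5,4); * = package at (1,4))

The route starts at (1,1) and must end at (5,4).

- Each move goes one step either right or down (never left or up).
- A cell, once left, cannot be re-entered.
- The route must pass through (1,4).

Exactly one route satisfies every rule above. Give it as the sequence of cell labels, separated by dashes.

(1,1) - (1,2) - (1,3) - (1,4) - (2,4) - (3,4) - (4,4) - (5,4)

Moves only go right or down, so the column and row indices never decrease.
Route from (1,1): right 3 to (1,4), down 4 to (5,4) — 7 moves in all.
Check: all required cells visited.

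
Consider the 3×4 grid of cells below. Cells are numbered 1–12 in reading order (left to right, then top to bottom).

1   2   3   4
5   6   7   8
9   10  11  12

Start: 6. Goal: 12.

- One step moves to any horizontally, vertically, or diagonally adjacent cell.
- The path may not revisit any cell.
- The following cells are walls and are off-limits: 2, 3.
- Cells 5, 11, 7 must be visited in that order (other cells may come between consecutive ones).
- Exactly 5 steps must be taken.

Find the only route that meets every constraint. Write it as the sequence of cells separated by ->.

6 -> 5 -> 10 -> 11 -> 7 -> 12

The waypoints must appear in the order 5, 11, 7, with no cell reused.
Route from 6: left to 5, down-right to 10, right to 11, up to 7, down-right to 12 — 5 moves in all.
Check: order respected (5 at step 1, 11 at step 3, 7 at step 4); 5 moves as required.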